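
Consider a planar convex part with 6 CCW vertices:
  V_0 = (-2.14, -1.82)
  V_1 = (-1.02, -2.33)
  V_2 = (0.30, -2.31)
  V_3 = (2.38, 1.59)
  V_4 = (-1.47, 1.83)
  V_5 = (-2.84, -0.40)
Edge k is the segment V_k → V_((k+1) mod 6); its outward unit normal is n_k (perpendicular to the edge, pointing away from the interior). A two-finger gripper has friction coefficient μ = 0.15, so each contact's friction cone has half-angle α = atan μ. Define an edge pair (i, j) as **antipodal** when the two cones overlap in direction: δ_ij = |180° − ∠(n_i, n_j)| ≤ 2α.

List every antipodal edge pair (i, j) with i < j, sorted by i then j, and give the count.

α = atan 0.15 = 8.53°;  2α = 17.06°
n_0 = (-0.4144, -0.9101)
n_1 = (+0.0151, -0.9999)
n_2 = (+0.8824, -0.4706)
n_3 = (+0.0622, +0.9981)
n_4 = (-0.8521, +0.5235)
n_5 = (-0.8969, -0.4422)
  (0,1): δ = 154.65°  ·
  (0,2): δ = 93.59°  ·
  (0,3): δ = 20.92°  ·
  (0,4): δ = 82.92°  ·
  (0,5): δ = 140.72°  ·
  (1,2): δ = 118.94°  ·
  (1,3): δ = 4.44°  ✓
  (1,4): δ = 57.57°  ·
  (1,5): δ = 115.37°  ·
  (2,3): δ = 65.49°  ·
  (2,4): δ = 3.49°  ✓
  (2,5): δ = 54.31°  ·
  (3,4): δ = 118.00°  ·
  (3,5): δ = 60.19°  ·
  (4,5): δ = 122.19°  ·
antipodal pairs: 2

count = 2; pairs: (1,3), (2,4)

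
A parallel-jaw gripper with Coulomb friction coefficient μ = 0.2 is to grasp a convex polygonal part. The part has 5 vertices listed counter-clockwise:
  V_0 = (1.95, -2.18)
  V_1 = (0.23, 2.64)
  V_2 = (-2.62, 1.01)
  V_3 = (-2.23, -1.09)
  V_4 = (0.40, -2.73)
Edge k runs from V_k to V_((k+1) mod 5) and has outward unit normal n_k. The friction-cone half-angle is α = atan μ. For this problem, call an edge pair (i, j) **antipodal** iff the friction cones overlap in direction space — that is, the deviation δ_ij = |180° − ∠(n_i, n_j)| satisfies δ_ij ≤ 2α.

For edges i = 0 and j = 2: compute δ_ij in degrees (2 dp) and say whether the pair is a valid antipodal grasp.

α = atan 0.2 = 11.31°;  2α = 22.62°
edge 0: e_0 = (-1.72, +4.82);  n_0 = (+0.9418, +0.3361)
edge 2: e_2 = (+0.39, -2.10);  n_2 = (-0.9832, -0.1826)
∠(n_0, n_2) = 170.88°
δ = |180° − 170.88°| = 9.12°
9.12° ≤ 2α = 22.62°  →  valid

δ = 9.12°, valid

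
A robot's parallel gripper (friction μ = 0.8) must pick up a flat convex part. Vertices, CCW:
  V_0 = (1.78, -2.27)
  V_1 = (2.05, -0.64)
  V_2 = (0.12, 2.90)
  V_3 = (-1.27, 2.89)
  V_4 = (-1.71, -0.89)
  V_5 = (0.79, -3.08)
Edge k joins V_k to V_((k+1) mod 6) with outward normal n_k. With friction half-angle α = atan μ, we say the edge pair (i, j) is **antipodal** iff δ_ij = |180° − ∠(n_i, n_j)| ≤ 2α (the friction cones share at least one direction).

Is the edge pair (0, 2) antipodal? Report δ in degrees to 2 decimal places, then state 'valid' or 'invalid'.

δ = 80.18°, invalid

α = atan 0.8 = 38.66°;  2α = 77.32°
edge 0: e_0 = (+0.27, +1.63);  n_0 = (+0.9866, -0.1634)
edge 2: e_2 = (-1.39, -0.01);  n_2 = (-0.0072, +1.0000)
∠(n_0, n_2) = 99.82°
δ = |180° − 99.82°| = 80.18°
80.18° > 2α = 77.32°  →  invalid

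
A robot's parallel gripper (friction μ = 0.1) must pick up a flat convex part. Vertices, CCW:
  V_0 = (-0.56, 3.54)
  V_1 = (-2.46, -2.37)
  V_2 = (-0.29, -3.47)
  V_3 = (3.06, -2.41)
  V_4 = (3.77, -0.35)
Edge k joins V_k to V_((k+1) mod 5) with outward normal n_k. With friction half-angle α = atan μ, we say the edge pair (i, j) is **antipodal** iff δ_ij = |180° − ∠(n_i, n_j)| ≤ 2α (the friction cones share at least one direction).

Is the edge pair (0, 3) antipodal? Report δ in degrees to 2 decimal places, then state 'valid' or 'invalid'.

δ = 1.20°, valid

α = atan 0.1 = 5.71°;  2α = 11.42°
edge 0: e_0 = (-1.90, -5.91);  n_0 = (-0.9520, +0.3061)
edge 3: e_3 = (+0.71, +2.06);  n_3 = (+0.9454, -0.3258)
∠(n_0, n_3) = 178.80°
δ = |180° − 178.80°| = 1.20°
1.20° ≤ 2α = 11.42°  →  valid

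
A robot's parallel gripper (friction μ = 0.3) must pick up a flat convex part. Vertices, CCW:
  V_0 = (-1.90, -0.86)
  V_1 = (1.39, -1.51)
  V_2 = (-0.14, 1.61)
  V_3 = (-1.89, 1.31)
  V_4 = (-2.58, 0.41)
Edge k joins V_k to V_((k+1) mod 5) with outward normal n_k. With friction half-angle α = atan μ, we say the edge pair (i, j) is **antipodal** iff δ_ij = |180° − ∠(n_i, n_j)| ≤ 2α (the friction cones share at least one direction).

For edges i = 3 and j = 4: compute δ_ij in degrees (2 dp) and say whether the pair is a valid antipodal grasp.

δ = 114.36°, invalid

α = atan 0.3 = 16.70°;  2α = 33.40°
edge 3: e_3 = (-0.69, -0.90);  n_3 = (-0.7936, +0.6084)
edge 4: e_4 = (+0.68, -1.27);  n_4 = (-0.8816, -0.4720)
∠(n_3, n_4) = 65.64°
δ = |180° − 65.64°| = 114.36°
114.36° > 2α = 33.40°  →  invalid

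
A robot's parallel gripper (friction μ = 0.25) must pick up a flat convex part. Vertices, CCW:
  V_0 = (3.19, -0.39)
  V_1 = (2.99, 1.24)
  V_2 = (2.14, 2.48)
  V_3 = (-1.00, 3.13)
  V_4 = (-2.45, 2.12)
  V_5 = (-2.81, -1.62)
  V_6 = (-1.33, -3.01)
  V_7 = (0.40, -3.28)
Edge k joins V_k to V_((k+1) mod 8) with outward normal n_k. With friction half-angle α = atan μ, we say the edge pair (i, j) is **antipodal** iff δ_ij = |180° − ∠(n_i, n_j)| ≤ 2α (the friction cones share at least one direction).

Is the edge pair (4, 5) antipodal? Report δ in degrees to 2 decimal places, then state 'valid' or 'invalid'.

δ = 127.71°, invalid

α = atan 0.25 = 14.04°;  2α = 28.07°
edge 4: e_4 = (-0.36, -3.74);  n_4 = (-0.9954, +0.0958)
edge 5: e_5 = (+1.48, -1.39);  n_5 = (-0.6846, -0.7289)
∠(n_4, n_5) = 52.29°
δ = |180° − 52.29°| = 127.71°
127.71° > 2α = 28.07°  →  invalid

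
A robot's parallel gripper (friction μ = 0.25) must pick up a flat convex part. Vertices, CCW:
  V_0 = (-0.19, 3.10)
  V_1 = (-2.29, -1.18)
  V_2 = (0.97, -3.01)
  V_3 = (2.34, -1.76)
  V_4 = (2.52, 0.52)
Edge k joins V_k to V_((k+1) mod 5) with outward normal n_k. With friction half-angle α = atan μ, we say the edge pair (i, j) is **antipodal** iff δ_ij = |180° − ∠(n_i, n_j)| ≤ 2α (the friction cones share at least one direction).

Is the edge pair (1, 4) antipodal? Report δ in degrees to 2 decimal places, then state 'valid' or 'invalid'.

δ = 14.28°, valid

α = atan 0.25 = 14.04°;  2α = 28.07°
edge 1: e_1 = (+3.26, -1.83);  n_1 = (-0.4895, -0.8720)
edge 4: e_4 = (-2.71, +2.58);  n_4 = (+0.6895, +0.7243)
∠(n_1, n_4) = 165.72°
δ = |180° − 165.72°| = 14.28°
14.28° ≤ 2α = 28.07°  →  valid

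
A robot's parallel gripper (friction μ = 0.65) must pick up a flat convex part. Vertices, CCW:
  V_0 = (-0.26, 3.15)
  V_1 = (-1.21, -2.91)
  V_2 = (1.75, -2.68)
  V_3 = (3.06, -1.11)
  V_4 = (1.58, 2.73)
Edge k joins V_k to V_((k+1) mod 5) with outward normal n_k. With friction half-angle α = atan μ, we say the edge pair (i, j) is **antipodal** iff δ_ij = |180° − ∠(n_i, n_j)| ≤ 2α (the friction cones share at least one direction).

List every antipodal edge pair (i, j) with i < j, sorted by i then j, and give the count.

α = atan 0.65 = 33.02°;  2α = 66.05°
n_0 = (-0.9879, +0.1549)
n_1 = (+0.0775, -0.9970)
n_2 = (+0.7678, -0.6407)
n_3 = (+0.9331, +0.3596)
n_4 = (+0.2225, +0.9749)
  (0,1): δ = 76.65°  ·
  (0,2): δ = 30.93°  ✓
  (0,3): δ = 29.99°  ✓
  (0,4): δ = 86.05°  ·
  (1,2): δ = 134.28°  ·
  (1,3): δ = 73.37°  ·
  (1,4): δ = 17.30°  ✓
  (2,3): δ = 119.08°  ·
  (2,4): δ = 63.02°  ✓
  (3,4): δ = 123.94°  ·
antipodal pairs: 4

count = 4; pairs: (0,2), (0,3), (1,4), (2,4)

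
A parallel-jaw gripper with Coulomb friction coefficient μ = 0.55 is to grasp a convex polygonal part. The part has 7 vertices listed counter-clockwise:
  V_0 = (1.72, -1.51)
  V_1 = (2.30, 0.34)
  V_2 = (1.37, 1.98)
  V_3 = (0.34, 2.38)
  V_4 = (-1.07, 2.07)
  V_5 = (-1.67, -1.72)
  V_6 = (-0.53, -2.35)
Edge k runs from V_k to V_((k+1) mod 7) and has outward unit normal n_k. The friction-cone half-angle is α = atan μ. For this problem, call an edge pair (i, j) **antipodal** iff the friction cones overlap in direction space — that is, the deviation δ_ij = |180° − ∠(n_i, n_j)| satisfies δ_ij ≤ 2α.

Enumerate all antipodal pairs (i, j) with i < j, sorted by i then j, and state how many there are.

count = 7; pairs: (0,4), (1,4), (1,5), (2,5), (2,6), (3,5), (3,6)

α = atan 0.55 = 28.81°;  2α = 57.62°
n_0 = (+0.9542, -0.2992)
n_1 = (+0.8699, +0.4933)
n_2 = (+0.3620, +0.9322)
n_3 = (-0.2147, +0.9767)
n_4 = (-0.9877, +0.1564)
n_5 = (-0.4837, -0.8752)
n_6 = (+0.3498, -0.9368)
  (0,1): δ = 133.04°  ·
  (0,2): δ = 93.82°  ·
  (0,3): δ = 60.19°  ·
  (0,4): δ = 8.41°  ✓
  (0,5): δ = 78.48°  ·
  (0,6): δ = 127.88°  ·
  (1,2): δ = 140.78°  ·
  (1,3): δ = 107.16°  ·
  (1,4): δ = 38.55°  ✓
  (1,5): δ = 31.52°  ✓
  (1,6): δ = 80.92°  ·
  (2,3): δ = 146.38°  ·
  (2,4): δ = 77.77°  ·
  (2,5): δ = 7.70°  ✓
  (2,6): δ = 41.70°  ✓
  (3,4): δ = 111.40°  ·
  (3,5): δ = 41.33°  ✓
  (3,6): δ = 8.07°  ✓
  (4,5): δ = 109.93°  ·
  (4,6): δ = 60.53°  ·
  (5,6): δ = 130.60°  ·
antipodal pairs: 7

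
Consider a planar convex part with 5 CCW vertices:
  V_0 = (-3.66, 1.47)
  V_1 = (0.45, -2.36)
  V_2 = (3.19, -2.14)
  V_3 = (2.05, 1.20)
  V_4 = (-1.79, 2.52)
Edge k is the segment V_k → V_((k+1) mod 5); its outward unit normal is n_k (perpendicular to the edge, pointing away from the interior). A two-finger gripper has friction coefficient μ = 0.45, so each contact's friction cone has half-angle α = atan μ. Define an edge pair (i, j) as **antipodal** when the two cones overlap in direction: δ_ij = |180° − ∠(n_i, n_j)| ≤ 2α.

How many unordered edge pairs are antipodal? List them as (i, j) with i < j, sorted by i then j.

α = atan 0.45 = 24.23°;  2α = 48.46°
n_0 = (-0.6817, -0.7316)
n_1 = (+0.0800, -0.9968)
n_2 = (+0.9464, +0.3230)
n_3 = (+0.3251, +0.9457)
n_4 = (-0.4896, +0.8719)
  (0,1): δ = 132.43°  ·
  (0,2): δ = 28.17°  ✓
  (0,3): δ = 24.01°  ✓
  (0,4): δ = 72.29°  ·
  (1,2): δ = 75.74°  ·
  (1,3): δ = 23.56°  ✓
  (1,4): δ = 24.72°  ✓
  (2,3): δ = 127.82°  ·
  (2,4): δ = 79.53°  ·
  (3,4): δ = 131.72°  ·
antipodal pairs: 4

count = 4; pairs: (0,2), (0,3), (1,3), (1,4)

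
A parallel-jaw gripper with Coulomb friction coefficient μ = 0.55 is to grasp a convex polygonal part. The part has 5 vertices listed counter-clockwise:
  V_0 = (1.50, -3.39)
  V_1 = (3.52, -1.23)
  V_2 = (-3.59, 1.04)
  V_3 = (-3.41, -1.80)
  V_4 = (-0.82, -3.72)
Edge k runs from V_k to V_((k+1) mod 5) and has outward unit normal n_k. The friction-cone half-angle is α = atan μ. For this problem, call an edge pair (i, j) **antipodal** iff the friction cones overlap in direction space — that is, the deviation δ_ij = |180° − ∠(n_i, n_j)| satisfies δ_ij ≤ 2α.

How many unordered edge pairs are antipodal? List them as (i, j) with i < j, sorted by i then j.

count = 3; pairs: (0,2), (1,3), (1,4)

α = atan 0.55 = 28.81°;  2α = 57.62°
n_0 = (+0.7304, -0.6830)
n_1 = (+0.3041, +0.9526)
n_2 = (-0.9980, -0.0633)
n_3 = (-0.5955, -0.8033)
n_4 = (+0.1408, -0.9900)
  (0,1): δ = 64.62°  ·
  (0,2): δ = 46.71°  ✓
  (0,3): δ = 96.53°  ·
  (0,4): δ = 141.18°  ·
  (1,2): δ = 68.67°  ·
  (1,3): δ = 18.84°  ✓
  (1,4): δ = 25.80°  ✓
  (2,3): δ = 130.18°  ·
  (2,4): δ = 85.53°  ·
  (3,4): δ = 135.35°  ·
antipodal pairs: 3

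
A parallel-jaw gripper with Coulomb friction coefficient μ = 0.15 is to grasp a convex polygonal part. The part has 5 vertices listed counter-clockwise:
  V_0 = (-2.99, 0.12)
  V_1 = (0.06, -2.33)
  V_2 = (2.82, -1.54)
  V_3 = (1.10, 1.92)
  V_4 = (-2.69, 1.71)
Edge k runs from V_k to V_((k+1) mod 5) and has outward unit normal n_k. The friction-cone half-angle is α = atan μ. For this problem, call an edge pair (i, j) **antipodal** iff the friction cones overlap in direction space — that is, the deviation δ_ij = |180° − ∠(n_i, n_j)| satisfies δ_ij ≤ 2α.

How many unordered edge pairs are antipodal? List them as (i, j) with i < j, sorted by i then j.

count = 1; pairs: (1,3)

α = atan 0.15 = 8.53°;  2α = 17.06°
n_0 = (-0.6263, -0.7796)
n_1 = (+0.2752, -0.9614)
n_2 = (+0.8955, +0.4451)
n_3 = (-0.0553, +0.9985)
n_4 = (-0.9827, +0.1854)
  (0,1): δ = 125.25°  ·
  (0,2): δ = 24.79°  ·
  (0,3): δ = 41.95°  ·
  (0,4): δ = 118.09°  ·
  (1,2): δ = 79.54°  ·
  (1,3): δ = 12.80°  ✓
  (1,4): δ = 63.34°  ·
  (2,3): δ = 113.26°  ·
  (2,4): δ = 37.12°  ·
  (3,4): δ = 103.86°  ·
antipodal pairs: 1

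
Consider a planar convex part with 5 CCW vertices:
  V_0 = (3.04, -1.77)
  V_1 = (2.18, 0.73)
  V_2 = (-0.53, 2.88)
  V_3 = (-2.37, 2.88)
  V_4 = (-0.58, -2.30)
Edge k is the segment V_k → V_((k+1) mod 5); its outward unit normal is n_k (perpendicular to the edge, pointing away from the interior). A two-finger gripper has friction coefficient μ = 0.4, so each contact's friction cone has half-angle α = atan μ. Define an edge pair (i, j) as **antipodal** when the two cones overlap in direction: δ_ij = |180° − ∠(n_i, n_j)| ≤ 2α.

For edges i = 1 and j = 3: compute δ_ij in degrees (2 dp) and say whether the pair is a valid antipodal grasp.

δ = 32.51°, valid

α = atan 0.4 = 21.80°;  2α = 43.60°
edge 1: e_1 = (-2.71, +2.15);  n_1 = (+0.6215, +0.7834)
edge 3: e_3 = (+1.79, -5.18);  n_3 = (-0.9452, -0.3266)
∠(n_1, n_3) = 147.49°
δ = |180° − 147.49°| = 32.51°
32.51° ≤ 2α = 43.60°  →  valid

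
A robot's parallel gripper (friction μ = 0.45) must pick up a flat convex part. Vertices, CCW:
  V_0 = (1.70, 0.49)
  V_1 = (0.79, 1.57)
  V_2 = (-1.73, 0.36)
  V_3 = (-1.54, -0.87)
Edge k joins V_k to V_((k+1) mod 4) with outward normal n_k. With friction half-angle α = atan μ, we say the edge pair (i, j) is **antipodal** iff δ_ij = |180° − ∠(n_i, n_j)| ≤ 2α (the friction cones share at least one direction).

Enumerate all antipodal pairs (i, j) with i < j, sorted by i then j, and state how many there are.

count = 2; pairs: (0,2), (1,3)

α = atan 0.45 = 24.23°;  2α = 48.46°
n_0 = (+0.7647, +0.6444)
n_1 = (-0.4328, +0.9015)
n_2 = (-0.9883, -0.1527)
n_3 = (+0.3870, -0.9221)
  (0,1): δ = 104.47°  ·
  (0,2): δ = 31.34°  ✓
  (0,3): δ = 72.65°  ·
  (1,2): δ = 106.87°  ·
  (1,3): δ = 2.88°  ✓
  (2,3): δ = 76.01°  ·
antipodal pairs: 2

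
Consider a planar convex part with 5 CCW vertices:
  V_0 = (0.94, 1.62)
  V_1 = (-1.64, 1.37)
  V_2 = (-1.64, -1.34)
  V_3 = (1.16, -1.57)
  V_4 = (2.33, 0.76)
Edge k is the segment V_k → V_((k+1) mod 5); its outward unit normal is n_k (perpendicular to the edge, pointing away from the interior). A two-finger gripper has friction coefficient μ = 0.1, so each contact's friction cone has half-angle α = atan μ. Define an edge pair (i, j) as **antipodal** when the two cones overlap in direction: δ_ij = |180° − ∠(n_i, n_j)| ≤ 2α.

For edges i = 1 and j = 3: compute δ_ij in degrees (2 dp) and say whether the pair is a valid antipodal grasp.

δ = 26.66°, invalid

α = atan 0.1 = 5.71°;  2α = 11.42°
edge 1: e_1 = (+0.00, -2.71);  n_1 = (-1.0000, -0.0000)
edge 3: e_3 = (+1.17, +2.33);  n_3 = (+0.8937, -0.4487)
∠(n_1, n_3) = 153.34°
δ = |180° − 153.34°| = 26.66°
26.66° > 2α = 11.42°  →  invalid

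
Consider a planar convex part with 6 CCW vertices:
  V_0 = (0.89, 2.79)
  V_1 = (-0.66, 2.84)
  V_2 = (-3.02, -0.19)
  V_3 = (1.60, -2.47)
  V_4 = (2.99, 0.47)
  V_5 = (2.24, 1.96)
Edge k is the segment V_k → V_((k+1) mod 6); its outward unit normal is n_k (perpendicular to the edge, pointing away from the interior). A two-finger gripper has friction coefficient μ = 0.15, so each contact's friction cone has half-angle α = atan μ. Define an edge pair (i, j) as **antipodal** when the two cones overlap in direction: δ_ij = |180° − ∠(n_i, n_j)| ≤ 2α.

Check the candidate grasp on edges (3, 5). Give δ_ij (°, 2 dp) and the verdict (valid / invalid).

α = atan 0.15 = 8.53°;  2α = 17.06°
edge 3: e_3 = (+1.39, +2.94);  n_3 = (+0.9041, -0.4274)
edge 5: e_5 = (-1.35, +0.83);  n_5 = (+0.5237, +0.8519)
∠(n_3, n_5) = 83.72°
δ = |180° − 83.72°| = 96.28°
96.28° > 2α = 17.06°  →  invalid

δ = 96.28°, invalid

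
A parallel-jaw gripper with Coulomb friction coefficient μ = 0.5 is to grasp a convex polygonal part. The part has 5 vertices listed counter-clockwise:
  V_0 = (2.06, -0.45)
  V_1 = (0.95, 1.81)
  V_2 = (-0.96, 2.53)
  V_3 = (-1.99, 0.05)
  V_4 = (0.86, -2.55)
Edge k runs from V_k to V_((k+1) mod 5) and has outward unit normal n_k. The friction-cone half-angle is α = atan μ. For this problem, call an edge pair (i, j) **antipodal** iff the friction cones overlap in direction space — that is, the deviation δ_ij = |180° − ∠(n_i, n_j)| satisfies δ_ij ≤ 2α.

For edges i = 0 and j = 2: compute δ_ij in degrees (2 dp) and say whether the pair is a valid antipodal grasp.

δ = 48.71°, valid

α = atan 0.5 = 26.57°;  2α = 53.13°
edge 0: e_0 = (-1.11, +2.26);  n_0 = (+0.8976, +0.4408)
edge 2: e_2 = (-1.03, -2.48);  n_2 = (-0.9235, +0.3836)
∠(n_0, n_2) = 131.29°
δ = |180° − 131.29°| = 48.71°
48.71° ≤ 2α = 53.13°  →  valid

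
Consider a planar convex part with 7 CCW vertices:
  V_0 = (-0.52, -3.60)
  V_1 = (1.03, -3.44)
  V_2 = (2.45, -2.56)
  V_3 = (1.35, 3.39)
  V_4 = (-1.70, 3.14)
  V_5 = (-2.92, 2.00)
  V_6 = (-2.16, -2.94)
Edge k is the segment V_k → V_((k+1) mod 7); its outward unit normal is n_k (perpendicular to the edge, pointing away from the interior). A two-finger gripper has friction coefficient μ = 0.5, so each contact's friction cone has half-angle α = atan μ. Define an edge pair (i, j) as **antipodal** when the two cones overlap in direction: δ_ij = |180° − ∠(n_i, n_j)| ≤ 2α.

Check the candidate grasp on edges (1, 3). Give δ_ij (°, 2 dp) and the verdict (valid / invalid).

α = atan 0.5 = 26.57°;  2α = 53.13°
edge 1: e_1 = (+1.42, +0.88);  n_1 = (+0.5268, -0.8500)
edge 3: e_3 = (-3.05, -0.25);  n_3 = (-0.0817, +0.9967)
∠(n_1, n_3) = 152.90°
δ = |180° − 152.90°| = 27.10°
27.10° ≤ 2α = 53.13°  →  valid

δ = 27.10°, valid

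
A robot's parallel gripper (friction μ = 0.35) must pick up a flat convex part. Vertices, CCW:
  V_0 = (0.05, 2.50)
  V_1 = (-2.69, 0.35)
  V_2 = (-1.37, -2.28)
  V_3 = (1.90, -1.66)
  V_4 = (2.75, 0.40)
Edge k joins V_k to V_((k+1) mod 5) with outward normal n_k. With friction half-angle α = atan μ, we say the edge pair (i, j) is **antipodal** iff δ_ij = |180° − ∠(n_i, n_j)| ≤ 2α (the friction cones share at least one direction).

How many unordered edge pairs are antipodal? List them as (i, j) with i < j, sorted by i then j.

count = 3; pairs: (0,2), (0,3), (1,4)

α = atan 0.35 = 19.29°;  2α = 38.58°
n_0 = (-0.6173, +0.7867)
n_1 = (-0.8937, -0.4486)
n_2 = (+0.1863, -0.9825)
n_3 = (+0.9244, -0.3814)
n_4 = (+0.6139, +0.7894)
  (0,1): δ = 101.47°  ·
  (0,2): δ = 27.38°  ✓
  (0,3): δ = 29.46°  ✓
  (0,4): δ = 104.00°  ·
  (1,2): δ = 105.92°  ·
  (1,3): δ = 49.07°  ·
  (1,4): δ = 25.47°  ✓
  (2,3): δ = 123.16°  ·
  (2,4): δ = 48.61°  ·
  (3,4): δ = 105.45°  ·
antipodal pairs: 3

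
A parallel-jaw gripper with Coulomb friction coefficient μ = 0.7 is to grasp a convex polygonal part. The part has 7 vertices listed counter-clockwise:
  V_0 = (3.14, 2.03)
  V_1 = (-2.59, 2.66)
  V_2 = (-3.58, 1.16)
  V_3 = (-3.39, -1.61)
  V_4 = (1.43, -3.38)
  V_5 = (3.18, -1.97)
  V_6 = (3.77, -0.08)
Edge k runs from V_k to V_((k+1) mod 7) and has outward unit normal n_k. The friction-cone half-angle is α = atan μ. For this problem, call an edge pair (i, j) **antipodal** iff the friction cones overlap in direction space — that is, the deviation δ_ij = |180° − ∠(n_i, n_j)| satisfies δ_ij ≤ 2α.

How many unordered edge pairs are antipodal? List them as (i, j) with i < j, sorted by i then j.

count = 9; pairs: (0,3), (0,4), (1,4), (1,5), (1,6), (2,4), (2,5), (2,6), (3,6)

α = atan 0.7 = 34.99°;  2α = 69.98°
n_0 = (+0.1093, +0.9940)
n_1 = (-0.8346, +0.5508)
n_2 = (-0.9977, -0.0684)
n_3 = (-0.3447, -0.9387)
n_4 = (+0.6274, -0.7787)
n_5 = (+0.9546, -0.2980)
n_6 = (+0.9582, +0.2861)
  (0,1): δ = 117.15°  ·
  (0,2): δ = 79.80°  ·
  (0,3): δ = 13.89°  ✓
  (0,4): δ = 45.13°  ✓
  (0,5): δ = 78.94°  ·
  (0,6): δ = 112.90°  ·
  (1,2): δ = 142.65°  ·
  (1,3): δ = 76.74°  ·
  (1,4): δ = 17.72°  ✓
  (1,5): δ = 16.09°  ✓
  (1,6): δ = 50.05°  ✓
  (2,3): δ = 114.09°  ·
  (2,4): δ = 55.06°  ✓
  (2,5): δ = 21.26°  ✓
  (2,6): δ = 12.70°  ✓
  (3,4): δ = 120.98°  ·
  (3,5): δ = 87.17°  ·
  (3,6): δ = 53.21°  ✓
  (4,5): δ = 146.20°  ·
  (4,6): δ = 112.23°  ·
  (5,6): δ = 146.04°  ·
antipodal pairs: 9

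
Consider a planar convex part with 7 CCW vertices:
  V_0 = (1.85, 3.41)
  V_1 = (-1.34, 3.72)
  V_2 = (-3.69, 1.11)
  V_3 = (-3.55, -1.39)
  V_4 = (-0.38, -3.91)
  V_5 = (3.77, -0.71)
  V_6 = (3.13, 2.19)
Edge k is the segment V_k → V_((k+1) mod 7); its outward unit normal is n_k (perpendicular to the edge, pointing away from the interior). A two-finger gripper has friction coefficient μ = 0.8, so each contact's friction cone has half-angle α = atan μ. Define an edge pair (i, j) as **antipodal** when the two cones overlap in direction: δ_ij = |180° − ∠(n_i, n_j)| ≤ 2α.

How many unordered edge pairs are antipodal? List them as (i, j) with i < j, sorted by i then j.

count = 9; pairs: (0,3), (0,4), (1,4), (1,5), (2,4), (2,5), (2,6), (3,5), (3,6)

α = atan 0.8 = 38.66°;  2α = 77.32°
n_0 = (+0.0967, +0.9953)
n_1 = (-0.7432, +0.6691)
n_2 = (-0.9984, -0.0559)
n_3 = (-0.6223, -0.7828)
n_4 = (+0.6106, -0.7919)
n_5 = (+0.9765, +0.2155)
n_6 = (+0.6899, +0.7239)
  (0,1): δ = 126.45°  ·
  (0,2): δ = 81.24°  ·
  (0,3): δ = 32.93°  ✓
  (0,4): δ = 43.19°  ✓
  (0,5): δ = 108.00°  ·
  (0,6): δ = 141.93°  ·
  (1,2): δ = 134.80°  ·
  (1,3): δ = 86.48°  ·
  (1,4): δ = 10.37°  ✓
  (1,5): δ = 54.44°  ✓
  (1,6): δ = 88.37°  ·
  (2,3): δ = 131.69°  ·
  (2,4): δ = 55.57°  ✓
  (2,5): δ = 9.24°  ✓
  (2,6): δ = 43.17°  ✓
  (3,4): δ = 103.88°  ·
  (3,5): δ = 39.07°  ✓
  (3,6): δ = 5.14°  ✓
  (4,5): δ = 115.19°  ·
  (4,6): δ = 81.26°  ·
  (5,6): δ = 146.07°  ·
antipodal pairs: 9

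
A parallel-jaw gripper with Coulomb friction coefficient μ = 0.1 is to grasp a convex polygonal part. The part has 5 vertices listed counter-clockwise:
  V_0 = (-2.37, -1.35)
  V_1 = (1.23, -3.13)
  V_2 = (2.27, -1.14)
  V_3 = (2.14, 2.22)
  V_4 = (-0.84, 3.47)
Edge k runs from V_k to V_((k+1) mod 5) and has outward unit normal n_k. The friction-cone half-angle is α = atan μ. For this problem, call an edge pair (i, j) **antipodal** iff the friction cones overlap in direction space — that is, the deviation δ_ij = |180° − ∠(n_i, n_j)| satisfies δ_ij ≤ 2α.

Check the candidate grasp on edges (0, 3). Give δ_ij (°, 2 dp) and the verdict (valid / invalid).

α = atan 0.1 = 5.71°;  2α = 11.42°
edge 0: e_0 = (+3.60, -1.78);  n_0 = (-0.4432, -0.8964)
edge 3: e_3 = (-2.98, +1.25);  n_3 = (+0.3868, +0.9222)
∠(n_0, n_3) = 176.45°
δ = |180° − 176.45°| = 3.55°
3.55° ≤ 2α = 11.42°  →  valid

δ = 3.55°, valid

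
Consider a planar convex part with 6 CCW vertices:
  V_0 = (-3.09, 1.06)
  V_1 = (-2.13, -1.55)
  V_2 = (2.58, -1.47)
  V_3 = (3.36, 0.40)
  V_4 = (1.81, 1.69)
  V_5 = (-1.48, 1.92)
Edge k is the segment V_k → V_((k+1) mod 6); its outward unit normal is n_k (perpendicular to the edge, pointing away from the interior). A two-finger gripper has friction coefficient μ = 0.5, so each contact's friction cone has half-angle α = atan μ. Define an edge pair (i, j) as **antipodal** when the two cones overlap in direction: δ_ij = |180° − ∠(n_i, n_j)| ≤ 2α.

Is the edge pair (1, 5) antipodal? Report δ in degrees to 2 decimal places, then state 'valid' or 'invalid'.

δ = 27.14°, valid

α = atan 0.5 = 26.57°;  2α = 53.13°
edge 1: e_1 = (+4.71, +0.08);  n_1 = (+0.0170, -0.9999)
edge 5: e_5 = (-1.61, -0.86);  n_5 = (-0.4712, +0.8820)
∠(n_1, n_5) = 152.86°
δ = |180° − 152.86°| = 27.14°
27.14° ≤ 2α = 53.13°  →  valid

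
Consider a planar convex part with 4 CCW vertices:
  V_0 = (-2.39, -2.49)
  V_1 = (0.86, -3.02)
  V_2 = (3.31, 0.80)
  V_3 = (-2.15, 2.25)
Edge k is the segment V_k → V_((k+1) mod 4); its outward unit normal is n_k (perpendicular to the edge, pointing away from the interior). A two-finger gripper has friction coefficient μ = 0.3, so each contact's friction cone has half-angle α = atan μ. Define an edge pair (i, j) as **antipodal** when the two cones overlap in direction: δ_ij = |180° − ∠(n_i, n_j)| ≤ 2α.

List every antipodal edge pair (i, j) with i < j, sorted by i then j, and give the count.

count = 2; pairs: (0,2), (1,3)

α = atan 0.3 = 16.70°;  2α = 33.40°
n_0 = (-0.1610, -0.9870)
n_1 = (+0.8418, -0.5399)
n_2 = (+0.2567, +0.9665)
n_3 = (-0.9987, +0.0506)
  (0,1): δ = 113.41°  ·
  (0,2): δ = 5.61°  ✓
  (0,3): δ = 96.36°  ·
  (1,2): δ = 72.20°  ·
  (1,3): δ = 29.78°  ✓
  (2,3): δ = 78.03°  ·
antipodal pairs: 2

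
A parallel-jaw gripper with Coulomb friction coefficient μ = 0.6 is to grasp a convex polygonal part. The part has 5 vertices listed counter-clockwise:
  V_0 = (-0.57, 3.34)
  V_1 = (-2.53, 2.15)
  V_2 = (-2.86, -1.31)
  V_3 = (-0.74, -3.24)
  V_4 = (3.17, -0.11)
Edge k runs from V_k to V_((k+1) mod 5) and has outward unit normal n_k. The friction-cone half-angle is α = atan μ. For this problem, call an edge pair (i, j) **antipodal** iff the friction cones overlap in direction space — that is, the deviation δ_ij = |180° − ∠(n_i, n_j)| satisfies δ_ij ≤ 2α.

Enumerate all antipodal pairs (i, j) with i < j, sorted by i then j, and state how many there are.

count = 4; pairs: (0,3), (1,3), (1,4), (2,4)

α = atan 0.6 = 30.96°;  2α = 61.93°
n_0 = (-0.5190, +0.8548)
n_1 = (-0.9955, +0.0949)
n_2 = (-0.6732, -0.7395)
n_3 = (+0.6249, -0.7807)
n_4 = (+0.6780, +0.7350)
  (0,1): δ = 126.71°  ·
  (0,2): δ = 73.58°  ·
  (0,3): δ = 7.41°  ✓
  (0,4): δ = 106.05°  ·
  (1,2): δ = 126.87°  ·
  (1,3): δ = 45.87°  ✓
  (1,4): δ = 52.76°  ✓
  (2,3): δ = 99.01°  ·
  (2,4): δ = 0.38°  ✓
  (3,4): δ = 81.37°  ·
antipodal pairs: 4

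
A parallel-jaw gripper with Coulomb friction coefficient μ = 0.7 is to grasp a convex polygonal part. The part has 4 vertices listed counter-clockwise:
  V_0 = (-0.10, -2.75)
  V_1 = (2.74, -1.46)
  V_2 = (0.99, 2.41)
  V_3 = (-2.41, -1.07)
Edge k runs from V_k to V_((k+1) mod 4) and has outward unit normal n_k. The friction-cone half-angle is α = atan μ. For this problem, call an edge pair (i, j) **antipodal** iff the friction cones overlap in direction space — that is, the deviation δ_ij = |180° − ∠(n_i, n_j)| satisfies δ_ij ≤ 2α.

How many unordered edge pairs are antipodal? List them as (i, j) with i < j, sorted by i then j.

α = atan 0.7 = 34.99°;  2α = 69.98°
n_0 = (+0.4136, -0.9105)
n_1 = (+0.9112, +0.4120)
n_2 = (-0.7153, +0.6988)
n_3 = (-0.5882, -0.8087)
  (0,1): δ = 90.10°  ·
  (0,2): δ = 21.24°  ✓
  (0,3): δ = 119.54°  ·
  (1,2): δ = 68.67°  ✓
  (1,3): δ = 29.64°  ✓
  (2,3): δ = 81.69°  ·
antipodal pairs: 3

count = 3; pairs: (0,2), (1,2), (1,3)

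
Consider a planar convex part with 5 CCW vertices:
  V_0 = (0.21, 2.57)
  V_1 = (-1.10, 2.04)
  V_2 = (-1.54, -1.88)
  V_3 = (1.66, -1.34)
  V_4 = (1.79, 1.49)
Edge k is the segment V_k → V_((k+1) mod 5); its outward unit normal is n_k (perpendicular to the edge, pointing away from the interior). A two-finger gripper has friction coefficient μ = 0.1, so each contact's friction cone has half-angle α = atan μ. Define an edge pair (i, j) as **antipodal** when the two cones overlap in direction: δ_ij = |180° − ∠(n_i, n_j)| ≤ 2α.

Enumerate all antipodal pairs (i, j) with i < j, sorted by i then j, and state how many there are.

count = 1; pairs: (1,3)

α = atan 0.1 = 5.71°;  2α = 11.42°
n_0 = (-0.3750, +0.9270)
n_1 = (-0.9938, +0.1115)
n_2 = (+0.1664, -0.9861)
n_3 = (+0.9989, -0.0459)
n_4 = (+0.5643, +0.8256)
  (0,1): δ = 118.43°  ·
  (0,2): δ = 12.45°  ·
  (0,3): δ = 65.34°  ·
  (0,4): δ = 123.62°  ·
  (1,2): δ = 74.02°  ·
  (1,3): δ = 3.77°  ✓
  (1,4): δ = 62.05°  ·
  (2,3): δ = 102.21°  ·
  (2,4): δ = 43.93°  ·
  (3,4): δ = 121.72°  ·
antipodal pairs: 1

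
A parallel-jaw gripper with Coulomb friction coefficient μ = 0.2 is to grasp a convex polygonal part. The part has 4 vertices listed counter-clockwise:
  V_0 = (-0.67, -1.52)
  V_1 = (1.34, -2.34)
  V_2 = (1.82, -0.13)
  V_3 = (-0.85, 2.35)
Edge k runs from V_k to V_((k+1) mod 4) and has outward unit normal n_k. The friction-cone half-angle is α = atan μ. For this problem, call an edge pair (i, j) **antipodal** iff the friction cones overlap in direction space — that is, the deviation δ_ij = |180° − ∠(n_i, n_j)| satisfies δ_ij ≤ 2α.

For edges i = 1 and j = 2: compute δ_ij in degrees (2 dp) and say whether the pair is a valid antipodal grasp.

α = atan 0.2 = 11.31°;  2α = 22.62°
edge 1: e_1 = (+0.48, +2.21);  n_1 = (+0.9772, -0.2122)
edge 2: e_2 = (-2.67, +2.48);  n_2 = (+0.6806, +0.7327)
∠(n_1, n_2) = 59.37°
δ = |180° − 59.37°| = 120.63°
120.63° > 2α = 22.62°  →  invalid

δ = 120.63°, invalid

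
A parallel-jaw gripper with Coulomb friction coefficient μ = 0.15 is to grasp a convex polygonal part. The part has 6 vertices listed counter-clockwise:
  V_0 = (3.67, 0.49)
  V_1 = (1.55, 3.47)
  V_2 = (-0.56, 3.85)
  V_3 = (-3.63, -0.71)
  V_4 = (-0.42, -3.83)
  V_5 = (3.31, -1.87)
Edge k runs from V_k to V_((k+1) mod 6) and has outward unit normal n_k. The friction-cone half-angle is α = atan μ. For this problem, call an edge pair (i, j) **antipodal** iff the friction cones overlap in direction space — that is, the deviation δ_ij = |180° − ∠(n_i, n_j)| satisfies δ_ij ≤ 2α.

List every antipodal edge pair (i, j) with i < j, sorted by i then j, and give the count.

count = 1; pairs: (0,3)

α = atan 0.15 = 8.53°;  2α = 17.06°
n_0 = (+0.8148, +0.5797)
n_1 = (+0.1772, +0.9842)
n_2 = (-0.8295, +0.5585)
n_3 = (-0.6970, -0.7171)
n_4 = (+0.4652, -0.8852)
n_5 = (+0.9886, -0.1508)
  (0,1): δ = 135.64°  ·
  (0,2): δ = 69.38°  ·
  (0,3): δ = 10.39°  ✓
  (0,4): δ = 82.29°  ·
  (0,5): δ = 135.90°  ·
  (1,2): δ = 113.74°  ·
  (1,3): δ = 33.98°  ·
  (1,4): δ = 37.93°  ·
  (1,5): δ = 91.54°  ·
  (2,3): δ = 100.24°  ·
  (2,4): δ = 28.33°  ·
  (2,5): δ = 25.28°  ·
  (3,4): δ = 108.09°  ·
  (3,5): δ = 54.49°  ·
  (4,5): δ = 126.39°  ·
antipodal pairs: 1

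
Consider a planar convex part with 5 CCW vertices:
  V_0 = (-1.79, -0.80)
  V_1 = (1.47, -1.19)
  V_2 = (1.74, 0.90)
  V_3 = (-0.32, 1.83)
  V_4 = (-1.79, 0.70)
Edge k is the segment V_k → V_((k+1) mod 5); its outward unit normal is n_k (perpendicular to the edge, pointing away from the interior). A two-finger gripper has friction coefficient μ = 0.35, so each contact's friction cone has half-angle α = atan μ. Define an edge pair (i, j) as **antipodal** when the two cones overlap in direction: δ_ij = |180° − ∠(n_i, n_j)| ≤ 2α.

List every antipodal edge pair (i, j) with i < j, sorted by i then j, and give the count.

α = atan 0.35 = 19.29°;  2α = 38.58°
n_0 = (-0.1188, -0.9929)
n_1 = (+0.9918, -0.1281)
n_2 = (+0.4115, +0.9114)
n_3 = (-0.6095, +0.7928)
n_4 = (-1.0000, -0.0000)
  (0,1): δ = 90.54°  ·
  (0,2): δ = 17.48°  ✓
  (0,3): δ = 44.37°  ·
  (0,4): δ = 96.82°  ·
  (1,2): δ = 106.94°  ·
  (1,3): δ = 45.09°  ·
  (1,4): δ = 7.36°  ✓
  (2,3): δ = 118.15°  ·
  (2,4): δ = 65.70°  ·
  (3,4): δ = 127.55°  ·
antipodal pairs: 2

count = 2; pairs: (0,2), (1,4)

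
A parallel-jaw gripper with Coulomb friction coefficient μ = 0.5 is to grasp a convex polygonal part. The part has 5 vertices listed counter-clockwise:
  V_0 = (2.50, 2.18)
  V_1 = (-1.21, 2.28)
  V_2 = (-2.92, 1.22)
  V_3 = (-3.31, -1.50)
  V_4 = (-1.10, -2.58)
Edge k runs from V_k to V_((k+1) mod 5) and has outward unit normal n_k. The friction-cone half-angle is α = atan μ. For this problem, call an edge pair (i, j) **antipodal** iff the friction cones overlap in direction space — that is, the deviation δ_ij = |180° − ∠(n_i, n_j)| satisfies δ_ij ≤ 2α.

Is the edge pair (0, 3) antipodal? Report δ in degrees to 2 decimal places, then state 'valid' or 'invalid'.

δ = 24.50°, valid

α = atan 0.5 = 26.57°;  2α = 53.13°
edge 0: e_0 = (-3.71, +0.10);  n_0 = (+0.0269, +0.9996)
edge 3: e_3 = (+2.21, -1.08);  n_3 = (-0.4391, -0.8985)
∠(n_0, n_3) = 155.50°
δ = |180° − 155.50°| = 24.50°
24.50° ≤ 2α = 53.13°  →  valid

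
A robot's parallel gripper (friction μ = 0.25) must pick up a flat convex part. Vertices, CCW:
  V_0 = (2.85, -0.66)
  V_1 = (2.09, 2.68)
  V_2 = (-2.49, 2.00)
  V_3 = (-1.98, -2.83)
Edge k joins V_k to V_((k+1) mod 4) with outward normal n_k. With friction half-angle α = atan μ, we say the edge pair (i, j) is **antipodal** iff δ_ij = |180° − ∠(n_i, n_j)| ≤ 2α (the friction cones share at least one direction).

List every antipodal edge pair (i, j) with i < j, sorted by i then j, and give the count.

α = atan 0.25 = 14.04°;  2α = 28.07°
n_0 = (+0.9751, +0.2219)
n_1 = (-0.1469, +0.9892)
n_2 = (-0.9945, -0.1050)
n_3 = (+0.4098, -0.9122)
  (0,1): δ = 94.37°  ·
  (0,2): δ = 6.79°  ✓
  (0,3): δ = 101.37°  ·
  (1,2): δ = 92.42°  ·
  (1,3): δ = 15.75°  ✓
  (2,3): δ = 71.83°  ·
antipodal pairs: 2

count = 2; pairs: (0,2), (1,3)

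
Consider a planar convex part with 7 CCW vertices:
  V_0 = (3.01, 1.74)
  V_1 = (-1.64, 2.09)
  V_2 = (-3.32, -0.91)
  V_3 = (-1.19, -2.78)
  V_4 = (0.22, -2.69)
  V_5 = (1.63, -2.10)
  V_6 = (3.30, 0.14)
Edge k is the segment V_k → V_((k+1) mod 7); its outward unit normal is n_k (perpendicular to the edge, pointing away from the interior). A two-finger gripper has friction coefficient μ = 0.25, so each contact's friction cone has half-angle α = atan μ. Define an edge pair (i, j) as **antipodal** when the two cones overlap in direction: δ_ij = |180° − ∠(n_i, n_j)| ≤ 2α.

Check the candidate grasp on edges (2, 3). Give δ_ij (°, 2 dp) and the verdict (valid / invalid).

α = atan 0.25 = 14.04°;  2α = 28.07°
edge 2: e_2 = (+2.13, -1.87);  n_2 = (-0.6598, -0.7515)
edge 3: e_3 = (+1.41, +0.09);  n_3 = (+0.0637, -0.9980)
∠(n_2, n_3) = 44.93°
δ = |180° − 44.93°| = 135.07°
135.07° > 2α = 28.07°  →  invalid

δ = 135.07°, invalid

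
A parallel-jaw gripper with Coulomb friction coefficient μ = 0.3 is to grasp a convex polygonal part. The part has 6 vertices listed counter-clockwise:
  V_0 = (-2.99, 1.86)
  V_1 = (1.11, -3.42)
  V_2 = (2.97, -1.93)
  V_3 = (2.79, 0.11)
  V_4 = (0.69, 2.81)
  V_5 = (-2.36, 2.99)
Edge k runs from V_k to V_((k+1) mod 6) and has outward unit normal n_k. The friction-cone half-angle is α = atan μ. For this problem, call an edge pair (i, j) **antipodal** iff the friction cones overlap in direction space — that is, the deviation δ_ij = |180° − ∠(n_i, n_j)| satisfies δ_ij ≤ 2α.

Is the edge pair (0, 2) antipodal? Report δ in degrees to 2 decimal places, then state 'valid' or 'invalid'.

δ = 32.79°, valid

α = atan 0.3 = 16.70°;  2α = 33.40°
edge 0: e_0 = (+4.10, -5.28);  n_0 = (-0.7898, -0.6133)
edge 2: e_2 = (-0.18, +2.04);  n_2 = (+0.9961, +0.0879)
∠(n_0, n_2) = 147.21°
δ = |180° − 147.21°| = 32.79°
32.79° ≤ 2α = 33.40°  →  valid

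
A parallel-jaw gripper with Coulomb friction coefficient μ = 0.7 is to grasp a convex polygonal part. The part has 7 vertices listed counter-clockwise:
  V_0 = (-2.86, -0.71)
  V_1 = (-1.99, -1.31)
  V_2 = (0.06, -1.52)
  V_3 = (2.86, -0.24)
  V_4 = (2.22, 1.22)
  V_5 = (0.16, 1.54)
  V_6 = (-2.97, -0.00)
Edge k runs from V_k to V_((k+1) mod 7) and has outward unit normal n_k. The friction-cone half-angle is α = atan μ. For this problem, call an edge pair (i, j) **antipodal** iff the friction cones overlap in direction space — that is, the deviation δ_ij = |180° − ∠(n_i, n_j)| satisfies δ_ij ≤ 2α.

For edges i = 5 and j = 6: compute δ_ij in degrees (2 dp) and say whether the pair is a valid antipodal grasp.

α = atan 0.7 = 34.99°;  2α = 69.98°
edge 5: e_5 = (-3.13, -1.54);  n_5 = (-0.4415, +0.8973)
edge 6: e_6 = (+0.11, -0.71);  n_6 = (-0.9882, -0.1531)
∠(n_5, n_6) = 72.61°
δ = |180° − 72.61°| = 107.39°
107.39° > 2α = 69.98°  →  invalid

δ = 107.39°, invalid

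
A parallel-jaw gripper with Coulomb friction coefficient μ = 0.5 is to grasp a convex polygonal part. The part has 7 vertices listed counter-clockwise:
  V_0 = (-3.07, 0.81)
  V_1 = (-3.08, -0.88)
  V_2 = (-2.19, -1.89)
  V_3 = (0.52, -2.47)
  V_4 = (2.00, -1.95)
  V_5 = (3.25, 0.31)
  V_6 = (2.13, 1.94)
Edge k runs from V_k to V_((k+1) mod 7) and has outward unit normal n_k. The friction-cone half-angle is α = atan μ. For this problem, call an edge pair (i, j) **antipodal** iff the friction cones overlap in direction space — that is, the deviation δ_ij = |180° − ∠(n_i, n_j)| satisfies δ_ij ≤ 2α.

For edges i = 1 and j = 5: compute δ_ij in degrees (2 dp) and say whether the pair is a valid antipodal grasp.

δ = 6.89°, valid

α = atan 0.5 = 26.57°;  2α = 53.13°
edge 1: e_1 = (+0.89, -1.01);  n_1 = (-0.7503, -0.6611)
edge 5: e_5 = (-1.12, +1.63);  n_5 = (+0.8242, +0.5663)
∠(n_1, n_5) = 173.11°
δ = |180° − 173.11°| = 6.89°
6.89° ≤ 2α = 53.13°  →  valid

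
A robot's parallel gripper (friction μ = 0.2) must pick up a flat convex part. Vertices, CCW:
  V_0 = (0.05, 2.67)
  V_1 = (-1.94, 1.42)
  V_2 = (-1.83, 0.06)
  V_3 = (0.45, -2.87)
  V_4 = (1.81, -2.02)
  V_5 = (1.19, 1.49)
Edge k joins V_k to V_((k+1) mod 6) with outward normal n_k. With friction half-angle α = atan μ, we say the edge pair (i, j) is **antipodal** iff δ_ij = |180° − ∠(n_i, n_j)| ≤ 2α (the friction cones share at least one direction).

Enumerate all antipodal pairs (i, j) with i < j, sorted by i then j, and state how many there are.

count = 3; pairs: (0,3), (1,4), (2,5)

α = atan 0.2 = 11.31°;  2α = 22.62°
n_0 = (-0.5319, +0.8468)
n_1 = (-0.9967, -0.0806)
n_2 = (-0.7892, -0.6141)
n_3 = (+0.5300, -0.8480)
n_4 = (+0.9848, +0.1739)
n_5 = (+0.7192, +0.6948)
  (0,1): δ = 117.51°  ·
  (0,2): δ = 84.25°  ·
  (0,3): δ = 0.13°  ✓
  (0,4): δ = 67.88°  ·
  (0,5): δ = 101.88°  ·
  (1,2): δ = 146.74°  ·
  (1,3): δ = 62.62°  ·
  (1,4): δ = 5.39°  ✓
  (1,5): δ = 39.39°  ·
  (2,3): δ = 95.88°  ·
  (2,4): δ = 27.87°  ·
  (2,5): δ = 6.12°  ✓
  (3,4): δ = 111.99°  ·
  (3,5): δ = 77.99°  ·
  (4,5): δ = 146.01°  ·
antipodal pairs: 3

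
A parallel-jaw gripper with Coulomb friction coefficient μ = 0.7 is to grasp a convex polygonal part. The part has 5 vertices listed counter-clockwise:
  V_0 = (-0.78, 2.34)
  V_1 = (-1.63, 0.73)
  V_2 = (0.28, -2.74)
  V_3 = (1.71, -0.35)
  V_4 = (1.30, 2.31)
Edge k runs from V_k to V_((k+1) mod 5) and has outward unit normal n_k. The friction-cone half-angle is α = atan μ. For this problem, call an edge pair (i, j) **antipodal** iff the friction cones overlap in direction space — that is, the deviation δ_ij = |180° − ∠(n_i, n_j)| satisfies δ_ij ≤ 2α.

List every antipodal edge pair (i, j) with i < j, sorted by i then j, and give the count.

count = 6; pairs: (0,2), (0,3), (1,2), (1,3), (1,4), (2,4)

α = atan 0.7 = 34.99°;  2α = 69.98°
n_0 = (-0.8843, +0.4669)
n_1 = (-0.8761, -0.4822)
n_2 = (+0.8581, -0.5134)
n_3 = (+0.9883, +0.1523)
n_4 = (+0.0144, +0.9999)
  (0,1): δ = 123.34°  ·
  (0,2): δ = 3.06°  ✓
  (0,3): δ = 36.59°  ✓
  (0,4): δ = 117.01°  ·
  (1,2): δ = 59.72°  ✓
  (1,3): δ = 20.07°  ✓
  (1,4): δ = 60.34°  ✓
  (2,3): δ = 140.34°  ·
  (2,4): δ = 59.93°  ✓
  (3,4): δ = 99.59°  ·
antipodal pairs: 6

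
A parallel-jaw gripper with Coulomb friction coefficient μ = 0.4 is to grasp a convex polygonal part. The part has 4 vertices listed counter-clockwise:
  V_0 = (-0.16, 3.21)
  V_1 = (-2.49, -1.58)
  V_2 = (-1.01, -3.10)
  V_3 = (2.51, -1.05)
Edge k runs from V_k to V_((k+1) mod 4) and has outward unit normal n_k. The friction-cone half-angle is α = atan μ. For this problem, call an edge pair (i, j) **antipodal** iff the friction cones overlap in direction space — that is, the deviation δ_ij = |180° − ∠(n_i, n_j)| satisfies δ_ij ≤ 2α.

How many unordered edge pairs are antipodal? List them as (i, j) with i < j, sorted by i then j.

α = atan 0.4 = 21.80°;  2α = 43.60°
n_0 = (-0.8993, +0.4374)
n_1 = (-0.7165, -0.6976)
n_2 = (+0.5033, -0.8641)
n_3 = (+0.8473, +0.5311)
  (0,1): δ = 109.82°  ·
  (0,2): δ = 33.84°  ✓
  (0,3): δ = 58.02°  ·
  (1,2): δ = 104.02°  ·
  (1,3): δ = 12.16°  ✓
  (2,3): δ = 88.14°  ·
antipodal pairs: 2

count = 2; pairs: (0,2), (1,3)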